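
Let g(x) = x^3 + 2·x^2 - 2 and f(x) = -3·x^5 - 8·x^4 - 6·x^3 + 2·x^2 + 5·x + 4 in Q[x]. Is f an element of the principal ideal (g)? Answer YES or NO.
NO

In Q[x] the ideal (g) consists of all multiples of g, so f ∈ (g) iff g | f, i.e. iff the remainder of f on division by g is 0. Divide f by g (g is monic, so eliminate the leading term of the running remainder at each step):
  leading term -3·x^5: subtract (-3·x^2)·g(x) = -3·x^5 - 6·x^4 + 6·x^2, leaving -2·x^4 - 6·x^3 - 4·x^2 + 5·x + 4
  leading term -2·x^4: subtract (-2·x)·g(x) = -2·x^4 - 4·x^3 + 4·x, leaving -2·x^3 - 4·x^2 + x + 4
  leading term -2·x^3: subtract (-2)·g(x) = -2·x^3 - 4·x^2 + 4, leaving x
The remainder r(x) = x ≠ 0 (and deg r < deg g), so g ∤ f, i.e. f ∉ (g).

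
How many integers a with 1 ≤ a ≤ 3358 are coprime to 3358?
1584

The number of a ∈ {1, ..., 3358} with gcd(a, 3358) = 1 is by definition Euler's totient φ(3358). φ is multiplicative, with φ(p^e) = p^e − p^(e−1). Factorise 3358 = 2 · 23 · 73. Then
  φ(3358) = (2 − 1) · (23 − 1) · (73 − 1) = 1 · 22 · 72 = 1584.
So there are 1584 such integers.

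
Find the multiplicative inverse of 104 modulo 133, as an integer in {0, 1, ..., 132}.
Apply the extended Euclidean algorithm to (133, 104), tracking rows (r, s, t) with s·133 + t·104 = r. Each division r_prev = q·r_cur + r_new produces the new row as (previous row) − q·(current row):
  row A: (133, 1, 0)   [1·133 + 0·104 = 133]
  row B: (104, 0, 1)   [0·133 + 1·104 = 104]
  133 = 1·104 + 29   → row C = row A − 1·row B = (29, 1, −1)   [check: 1·133 − 1·104 = 29]
  104 = 3·29 + 17   → row D = row B − 3·row C = (17, −3, 4)   [check: −3·133 + 4·104 = 17]
  29 = 1·17 + 12   → row E = row C − 1·row D = (12, 4, −5)   [check: 4·133 − 5·104 = 12]
  17 = 1·12 + 5   → row F = row D − 1·row E = (5, −7, 9)   [check: −7·133 + 9·104 = 5]
  12 = 2·5 + 2   → row G = row E − 2·row F = (2, 18, −23)   [check: 18·133 − 23·104 = 2]
  5 = 2·2 + 1   → row H = row F − 2·row G = (1, −43, 55)   [check: −43·133 + 55·104 = 1]
  2 = 2·1 + 0   → remainder 0, stop. gcd = 1 (last nonzero row H).
The gcd is 1, so 104 is invertible mod 133. The last nonzero row gives −43·133 + 55·104 = 1, so t = 55. So 104^(−1) ≡ 55 (mod 133). Verify: 104 · 55 = 5720 ≡ 1 (mod 133). ✓

Final answer: 104^(−1) ≡ 55 (mod 133)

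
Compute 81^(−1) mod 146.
Apply the extended Euclidean algorithm to (146, 81), tracking rows (r, s, t) with s·146 + t·81 = r. Each division r_prev = q·r_cur + r_new produces the new row as (previous row) − q·(current row):
  row A: (146, 1, 0)   [1·146 + 0·81 = 146]
  row B: (81, 0, 1)   [0·146 + 1·81 = 81]
  146 = 1·81 + 65   → row C = row A − 1·row B = (65, 1, −1)   [check: 1·146 − 1·81 = 65]
  81 = 1·65 + 16   → row D = row B − 1·row C = (16, −1, 2)   [check: −1·146 + 2·81 = 16]
  65 = 4·16 + 1   → row E = row C − 4·row D = (1, 5, −9)   [check: 5·146 − 9·81 = 1]
  16 = 16·1 + 0   → remainder 0, stop. gcd = 1 (last nonzero row E).
The gcd is 1, so 81 is invertible mod 146. The last nonzero row gives 5·146 − 9·81 = 1, so t = −9. So 81^(−1) ≡ −9 ≡ 137 (mod 146). Verify: 81 · 137 = 11097 ≡ 1 (mod 146). ✓

Final answer: 81^(−1) ≡ 137 (mod 146)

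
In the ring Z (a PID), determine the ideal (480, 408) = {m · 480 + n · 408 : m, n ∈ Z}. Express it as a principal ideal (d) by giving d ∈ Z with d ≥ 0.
In the PID Z, (a, b) is generated by gcd(a, b). Compute gcd(480, 408) with the extended Euclidean algorithm, tracking rows (r, s, t) with s·480 + t·408 = r:
  row A: (480, 1, 0)   [1·480 + 0·408 = 480]
  row B: (408, 0, 1)   [0·480 + 1·408 = 408]
  480 = 1·408 + 72   → row C = row A − 1·row B = (72, 1, −1)   [check: 1·480 − 1·408 = 72]
  408 = 5·72 + 48   → row D = row B − 5·row C = (48, −5, 6)   [check: −5·480 + 6·408 = 48]
  72 = 1·48 + 24   → row E = row C − 1·row D = (24, 6, −7)   [check: 6·480 − 7·408 = 24]
  48 = 2·24 + 0   → remainder 0, stop. gcd = 24 (last nonzero row E).
So gcd(480, 408) = 24, with Bézout identity 6·480 − 7·408 = 24. Containment (⊇): the Bézout identity exhibits 24 as an element of (480, 408), giving (24) ⊆ (480, 408). Containment (⊆): since 24 | 480 and 24 | 408 (480 = 24·20, 408 = 24·17), every Z-linear combination of 480 and 408 is divisible by 24, so (480, 408) ⊆ (24). Therefore (480, 408) = (24), d = 24.

Final answer: (480, 408) = (24); d = 24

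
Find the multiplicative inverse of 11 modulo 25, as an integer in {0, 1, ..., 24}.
Apply the extended Euclidean algorithm to (25, 11), tracking rows (r, s, t) with s·25 + t·11 = r. Each division r_prev = q·r_cur + r_new produces the new row as (previous row) − q·(current row):
  row A: (25, 1, 0)   [1·25 + 0·11 = 25]
  row B: (11, 0, 1)   [0·25 + 1·11 = 11]
  25 = 2·11 + 3   → row C = row A − 2·row B = (3, 1, −2)   [check: 1·25 − 2·11 = 3]
  11 = 3·3 + 2   → row D = row B − 3·row C = (2, −3, 7)   [check: −3·25 + 7·11 = 2]
  3 = 1·2 + 1   → row E = row C − 1·row D = (1, 4, −9)   [check: 4·25 − 9·11 = 1]
  2 = 2·1 + 0   → remainder 0, stop. gcd = 1 (last nonzero row E).
The gcd is 1, so 11 is invertible mod 25. The last nonzero row gives 4·25 − 9·11 = 1, so t = −9. So 11^(−1) ≡ −9 ≡ 16 (mod 25). Verify: 11 · 16 = 176 ≡ 1 (mod 25). ✓

Final answer: 11^(−1) ≡ 16 (mod 25)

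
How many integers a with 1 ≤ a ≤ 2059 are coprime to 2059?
The number of a ∈ {1, ..., 2059} with gcd(a, 2059) = 1 is by definition Euler's totient φ(2059). φ is multiplicative, with φ(p^e) = p^e − p^(e−1). Factorise 2059 = 29 · 71. Then
  φ(2059) = (29 − 1) · (71 − 1) = 28 · 70 = 1960.
So there are 1960 such integers.

Final answer: 1960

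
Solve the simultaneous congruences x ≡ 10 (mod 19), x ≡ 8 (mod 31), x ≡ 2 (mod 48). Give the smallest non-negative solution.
The moduli 19, 31, 48 are pairwise coprime, so by the CRT there is a unique solution mod 19·31·48 = 28272.
Solve by successive substitution. Start with x ≡ 10 (mod 19).
  Combine with x ≡ 8 (mod 31): write x = 10 + 19·t and require 10 + 19·t ≡ 8 (mod 31), i.e. 19·t ≡ 8 − 10 ≡ 29 (mod 31). Since 19^(−1) ≡ 18 (mod 31), t ≡ 18·29 ≡ 26 (mod 31). So x ≡ 10 + 19·26 = 504 (mod 589).
  Combine with x ≡ 2 (mod 48): write x = 504 + 589·t and require 504 + 589·t ≡ 2 (mod 48), i.e. 589·t ≡ 2 − 504 ≡ 26 (mod 48). Since 589^(−1) ≡ 37 (mod 48) (589 ≡ 13 (mod 48)), t ≡ 37·26 ≡ 2 (mod 48). So x ≡ 504 + 589·2 = 1682 (mod 28272).
Unique solution in [0, 28272): x = 1682.

Final answer: x ≡ 1682 (mod 28272); the representative in [0, 28272) is 1682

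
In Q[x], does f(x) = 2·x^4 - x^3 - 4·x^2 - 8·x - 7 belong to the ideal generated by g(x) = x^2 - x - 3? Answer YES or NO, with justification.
In Q[x] the ideal (g) consists of all multiples of g, so f ∈ (g) iff g | f, i.e. iff the remainder of f on division by g is 0. Divide f by g (g is monic, so eliminate the leading term of the running remainder at each step):
  leading term 2·x^4: subtract (2·x^2)·g(x) = 2·x^4 - 2·x^3 - 6·x^2, leaving x^3 + 2·x^2 - 8·x - 7
  leading term x^3: subtract (x)·g(x) = x^3 - x^2 - 3·x, leaving 3·x^2 - 5·x - 7
  leading term 3·x^2: subtract (3)·g(x) = 3·x^2 - 3·x - 9, leaving 2 - 2·x
The remainder r(x) = 2 - 2·x ≠ 0 (and deg r < deg g), so g ∤ f, i.e. f ∉ (g).

Final answer: NO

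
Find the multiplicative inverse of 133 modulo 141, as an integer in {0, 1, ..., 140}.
Apply the extended Euclidean algorithm to (141, 133), tracking rows (r, s, t) with s·141 + t·133 = r. Each division r_prev = q·r_cur + r_new produces the new row as (previous row) − q·(current row):
  row A: (141, 1, 0)   [1·141 + 0·133 = 141]
  row B: (133, 0, 1)   [0·141 + 1·133 = 133]
  141 = 1·133 + 8   → row C = row A − 1·row B = (8, 1, −1)   [check: 1·141 − 1·133 = 8]
  133 = 16·8 + 5   → row D = row B − 16·row C = (5, −16, 17)   [check: −16·141 + 17·133 = 5]
  8 = 1·5 + 3   → row E = row C − 1·row D = (3, 17, −18)   [check: 17·141 − 18·133 = 3]
  5 = 1·3 + 2   → row F = row D − 1·row E = (2, −33, 35)   [check: −33·141 + 35·133 = 2]
  3 = 1·2 + 1   → row G = row E − 1·row F = (1, 50, −53)   [check: 50·141 − 53·133 = 1]
  2 = 2·1 + 0   → remainder 0, stop. gcd = 1 (last nonzero row G).
The gcd is 1, so 133 is invertible mod 141. The last nonzero row gives 50·141 − 53·133 = 1, so t = −53. So 133^(−1) ≡ −53 ≡ 88 (mod 141). Verify: 133 · 88 = 11704 ≡ 1 (mod 141). ✓

Final answer: 133^(−1) ≡ 88 (mod 141)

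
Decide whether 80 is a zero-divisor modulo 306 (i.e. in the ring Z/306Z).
YES

gcd(80, 306) = 2 > 1, so 80 is not a unit in Z/306Z. In Z/nZ every nonzero non-unit is a zero-divisor: explicitly, take b = 306/gcd = 153 ≠ 0 (mod 306); then 80·153 = 12240 = 40·306, i.e. 80·153 ≡ 0 (mod 306). So 80 is a zero-divisor.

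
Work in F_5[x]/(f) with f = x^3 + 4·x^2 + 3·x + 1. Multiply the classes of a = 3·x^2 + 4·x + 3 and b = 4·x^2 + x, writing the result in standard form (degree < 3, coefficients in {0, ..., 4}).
a · b ≡ x^2 + 3·x + 4 (mod f(x))

Multiply as integer polynomials: a · b = 12·x^4 + 19·x^3 + 16·x^2 + 3·x. Reducing coefficients mod 5: a · b ≡ 2·x^4 + 4·x^3 + x^2 + 3·x. Now divide by f(x) = x^3 + 4·x^2 + 3·x + 1 in F_5[x], eliminating the leading term at each step:
  leading term 2·x^4: subtract (2·x)·f(x) = 2·x^4 + 3·x^3 + x^2 + 2·x, leaving x^3 + x (coefficients mod 5)
  leading term x^3: subtract (1)·f(x) = x^3 + 4·x^2 + 3·x + 1, leaving x^2 + 3·x + 4 (coefficients mod 5)
The degree is now < 3, so this is the remainder. Hence a · b ≡ x^2 + 3·x + 4 in F_5[x]/(f).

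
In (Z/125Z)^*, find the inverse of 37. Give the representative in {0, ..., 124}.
37^(−1) ≡ 98 (mod 125)

Apply the extended Euclidean algorithm to (125, 37), tracking rows (r, s, t) with s·125 + t·37 = r. Each division r_prev = q·r_cur + r_new produces the new row as (previous row) − q·(current row):
  row A: (125, 1, 0)   [1·125 + 0·37 = 125]
  row B: (37, 0, 1)   [0·125 + 1·37 = 37]
  125 = 3·37 + 14   → row C = row A − 3·row B = (14, 1, −3)   [check: 1·125 − 3·37 = 14]
  37 = 2·14 + 9   → row D = row B − 2·row C = (9, −2, 7)   [check: −2·125 + 7·37 = 9]
  14 = 1·9 + 5   → row E = row C − 1·row D = (5, 3, −10)   [check: 3·125 − 10·37 = 5]
  9 = 1·5 + 4   → row F = row D − 1·row E = (4, −5, 17)   [check: −5·125 + 17·37 = 4]
  5 = 1·4 + 1   → row G = row E − 1·row F = (1, 8, −27)   [check: 8·125 − 27·37 = 1]
  4 = 4·1 + 0   → remainder 0, stop. gcd = 1 (last nonzero row G).
The gcd is 1, so 37 is invertible mod 125. The last nonzero row gives 8·125 − 27·37 = 1, so t = −27. So 37^(−1) ≡ −27 ≡ 98 (mod 125). Verify: 37 · 98 = 3626 ≡ 1 (mod 125). ✓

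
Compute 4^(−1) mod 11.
4^(−1) ≡ 3 (mod 11)

Apply the extended Euclidean algorithm to (11, 4), tracking rows (r, s, t) with s·11 + t·4 = r. Each division r_prev = q·r_cur + r_new produces the new row as (previous row) − q·(current row):
  row A: (11, 1, 0)   [1·11 + 0·4 = 11]
  row B: (4, 0, 1)   [0·11 + 1·4 = 4]
  11 = 2·4 + 3   → row C = row A − 2·row B = (3, 1, −2)   [check: 1·11 − 2·4 = 3]
  4 = 1·3 + 1   → row D = row B − 1·row C = (1, −1, 3)   [check: −1·11 + 3·4 = 1]
  3 = 3·1 + 0   → remainder 0, stop. gcd = 1 (last nonzero row D).
The gcd is 1, so 4 is invertible mod 11. The last nonzero row gives −1·11 + 3·4 = 1, so t = 3. So 4^(−1) ≡ 3 (mod 11). Verify: 4 · 3 = 12 ≡ 1 (mod 11). ✓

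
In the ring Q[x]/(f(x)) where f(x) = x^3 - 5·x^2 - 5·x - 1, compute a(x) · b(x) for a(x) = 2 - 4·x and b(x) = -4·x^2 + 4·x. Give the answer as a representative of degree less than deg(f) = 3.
First multiply in Q[x] without reducing: a · b = 16·x^3 - 24·x^2 + 8·x. Now divide by f(x) = x^3 - 5·x^2 - 5·x - 1, eliminating the leading term at each step:
  leading term 16·x^3: subtract (16)·f(x) = 16·x^3 - 80·x^2 - 80·x - 16, leaving 56·x^2 + 88·x + 16
The degree is now < 3, so this is the remainder. Hence a · b ≡ 56·x^2 + 88·x + 16 in Q[x]/(f).

Final answer: a · b ≡ 56·x^2 + 88·x + 16 (mod f(x))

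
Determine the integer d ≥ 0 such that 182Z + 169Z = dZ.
(182, 169) = (13); d = 13

In the PID Z, (a, b) is generated by gcd(a, b). Compute gcd(182, 169) with the extended Euclidean algorithm, tracking rows (r, s, t) with s·182 + t·169 = r:
  row A: (182, 1, 0)   [1·182 + 0·169 = 182]
  row B: (169, 0, 1)   [0·182 + 1·169 = 169]
  182 = 1·169 + 13   → row C = row A − 1·row B = (13, 1, −1)   [check: 1·182 − 1·169 = 13]
  169 = 13·13 + 0   → remainder 0, stop. gcd = 13 (last nonzero row C).
So gcd(182, 169) = 13, with Bézout identity 1·182 − 1·169 = 13. Containment (⊇): the Bézout identity exhibits 13 as an element of (182, 169), giving (13) ⊆ (182, 169). Containment (⊆): since 13 | 182 and 13 | 169 (182 = 13·14, 169 = 13·13), every Z-linear combination of 182 and 169 is divisible by 13, so (182, 169) ⊆ (13). Therefore (182, 169) = (13), d = 13.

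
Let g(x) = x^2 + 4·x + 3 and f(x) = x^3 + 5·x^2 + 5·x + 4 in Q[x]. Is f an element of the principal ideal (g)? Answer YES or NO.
NO

In Q[x] the ideal (g) consists of all multiples of g, so f ∈ (g) iff g | f, i.e. iff the remainder of f on division by g is 0. Divide f by g (g is monic, so eliminate the leading term of the running remainder at each step):
  leading term x^3: subtract (x)·g(x) = x^3 + 4·x^2 + 3·x, leaving x^2 + 2·x + 4
  leading term x^2: subtract (1)·g(x) = x^2 + 4·x + 3, leaving 1 - 2·x
The remainder r(x) = 1 - 2·x ≠ 0 (and deg r < deg g), so g ∤ f, i.e. f ∉ (g).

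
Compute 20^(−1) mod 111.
Apply the extended Euclidean algorithm to (111, 20), tracking rows (r, s, t) with s·111 + t·20 = r. Each division r_prev = q·r_cur + r_new produces the new row as (previous row) − q·(current row):
  row A: (111, 1, 0)   [1·111 + 0·20 = 111]
  row B: (20, 0, 1)   [0·111 + 1·20 = 20]
  111 = 5·20 + 11   → row C = row A − 5·row B = (11, 1, −5)   [check: 1·111 − 5·20 = 11]
  20 = 1·11 + 9   → row D = row B − 1·row C = (9, −1, 6)   [check: −1·111 + 6·20 = 9]
  11 = 1·9 + 2   → row E = row C − 1·row D = (2, 2, −11)   [check: 2·111 − 11·20 = 2]
  9 = 4·2 + 1   → row F = row D − 4·row E = (1, −9, 50)   [check: −9·111 + 50·20 = 1]
  2 = 2·1 + 0   → remainder 0, stop. gcd = 1 (last nonzero row F).
The gcd is 1, so 20 is invertible mod 111. The last nonzero row gives −9·111 + 50·20 = 1, so t = 50. So 20^(−1) ≡ 50 (mod 111). Verify: 20 · 50 = 1000 ≡ 1 (mod 111). ✓

Final answer: 20^(−1) ≡ 50 (mod 111)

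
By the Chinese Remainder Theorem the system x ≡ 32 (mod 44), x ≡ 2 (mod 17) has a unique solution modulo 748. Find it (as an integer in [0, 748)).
The moduli 44, 17 are pairwise coprime, so by the CRT there is a unique solution mod 44·17 = 748.
Solve by successive substitution. Start with x ≡ 32 (mod 44).
  Combine with x ≡ 2 (mod 17): write x = 32 + 44·t and require 32 + 44·t ≡ 2 (mod 17), i.e. 44·t ≡ 2 − 32 ≡ 4 (mod 17). Since 44^(−1) ≡ 12 (mod 17) (44 ≡ 10 (mod 17)), t ≡ 12·4 ≡ 14 (mod 17). So x ≡ 32 + 44·14 = 648 (mod 748).
Unique solution in [0, 748): x = 648.

Final answer: x ≡ 648 (mod 748); the representative in [0, 748) is 648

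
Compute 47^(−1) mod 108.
47^(−1) ≡ 23 (mod 108)

Apply the extended Euclidean algorithm to (108, 47), tracking rows (r, s, t) with s·108 + t·47 = r. Each division r_prev = q·r_cur + r_new produces the new row as (previous row) − q·(current row):
  row A: (108, 1, 0)   [1·108 + 0·47 = 108]
  row B: (47, 0, 1)   [0·108 + 1·47 = 47]
  108 = 2·47 + 14   → row C = row A − 2·row B = (14, 1, −2)   [check: 1·108 − 2·47 = 14]
  47 = 3·14 + 5   → row D = row B − 3·row C = (5, −3, 7)   [check: −3·108 + 7·47 = 5]
  14 = 2·5 + 4   → row E = row C − 2·row D = (4, 7, −16)   [check: 7·108 − 16·47 = 4]
  5 = 1·4 + 1   → row F = row D − 1·row E = (1, −10, 23)   [check: −10·108 + 23·47 = 1]
  4 = 4·1 + 0   → remainder 0, stop. gcd = 1 (last nonzero row F).
The gcd is 1, so 47 is invertible mod 108. The last nonzero row gives −10·108 + 23·47 = 1, so t = 23. So 47^(−1) ≡ 23 (mod 108). Verify: 47 · 23 = 1081 ≡ 1 (mod 108). ✓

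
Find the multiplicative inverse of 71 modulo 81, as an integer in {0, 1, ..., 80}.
71^(−1) ≡ 8 (mod 81)

Apply the extended Euclidean algorithm to (81, 71), tracking rows (r, s, t) with s·81 + t·71 = r. Each division r_prev = q·r_cur + r_new produces the new row as (previous row) − q·(current row):
  row A: (81, 1, 0)   [1·81 + 0·71 = 81]
  row B: (71, 0, 1)   [0·81 + 1·71 = 71]
  81 = 1·71 + 10   → row C = row A − 1·row B = (10, 1, −1)   [check: 1·81 − 1·71 = 10]
  71 = 7·10 + 1   → row D = row B − 7·row C = (1, −7, 8)   [check: −7·81 + 8·71 = 1]
  10 = 10·1 + 0   → remainder 0, stop. gcd = 1 (last nonzero row D).
The gcd is 1, so 71 is invertible mod 81. The last nonzero row gives −7·81 + 8·71 = 1, so t = 8. So 71^(−1) ≡ 8 (mod 81). Verify: 71 · 8 = 568 ≡ 1 (mod 81). ✓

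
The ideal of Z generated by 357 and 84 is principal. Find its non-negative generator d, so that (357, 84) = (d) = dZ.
(357, 84) = (21); d = 21

In the PID Z, (a, b) is generated by gcd(a, b). Compute gcd(357, 84) with the extended Euclidean algorithm, tracking rows (r, s, t) with s·357 + t·84 = r:
  row A: (357, 1, 0)   [1·357 + 0·84 = 357]
  row B: (84, 0, 1)   [0·357 + 1·84 = 84]
  357 = 4·84 + 21   → row C = row A − 4·row B = (21, 1, −4)   [check: 1·357 − 4·84 = 21]
  84 = 4·21 + 0   → remainder 0, stop. gcd = 21 (last nonzero row C).
So gcd(357, 84) = 21, with Bézout identity 1·357 − 4·84 = 21. Containment (⊇): the Bézout identity exhibits 21 as an element of (357, 84), giving (21) ⊆ (357, 84). Containment (⊆): since 21 | 357 and 21 | 84 (357 = 21·17, 84 = 21·4), every Z-linear combination of 357 and 84 is divisible by 21, so (357, 84) ⊆ (21). Therefore (357, 84) = (21), d = 21.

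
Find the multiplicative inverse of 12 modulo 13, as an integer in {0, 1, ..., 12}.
12^(−1) ≡ 12 (mod 13)

Apply the extended Euclidean algorithm to (13, 12), tracking rows (r, s, t) with s·13 + t·12 = r. Each division r_prev = q·r_cur + r_new produces the new row as (previous row) − q·(current row):
  row A: (13, 1, 0)   [1·13 + 0·12 = 13]
  row B: (12, 0, 1)   [0·13 + 1·12 = 12]
  13 = 1·12 + 1   → row C = row A − 1·row B = (1, 1, −1)   [check: 1·13 − 1·12 = 1]
  12 = 12·1 + 0   → remainder 0, stop. gcd = 1 (last nonzero row C).
The gcd is 1, so 12 is invertible mod 13. The last nonzero row gives 1·13 − 1·12 = 1, so t = −1. So 12^(−1) ≡ −1 ≡ 12 (mod 13). Verify: 12 · 12 = 144 ≡ 1 (mod 13). ✓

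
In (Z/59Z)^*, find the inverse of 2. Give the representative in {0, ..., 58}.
2^(−1) ≡ 30 (mod 59)

Apply the extended Euclidean algorithm to (59, 2), tracking rows (r, s, t) with s·59 + t·2 = r. Each division r_prev = q·r_cur + r_new produces the new row as (previous row) − q·(current row):
  row A: (59, 1, 0)   [1·59 + 0·2 = 59]
  row B: (2, 0, 1)   [0·59 + 1·2 = 2]
  59 = 29·2 + 1   → row C = row A − 29·row B = (1, 1, −29)   [check: 1·59 − 29·2 = 1]
  2 = 2·1 + 0   → remainder 0, stop. gcd = 1 (last nonzero row C).
The gcd is 1, so 2 is invertible mod 59. The last nonzero row gives 1·59 − 29·2 = 1, so t = −29. So 2^(−1) ≡ −29 ≡ 30 (mod 59). Verify: 2 · 30 = 60 ≡ 1 (mod 59). ✓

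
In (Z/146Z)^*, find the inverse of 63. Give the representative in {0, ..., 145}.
Apply the extended Euclidean algorithm to (146, 63), tracking rows (r, s, t) with s·146 + t·63 = r. Each division r_prev = q·r_cur + r_new produces the new row as (previous row) − q·(current row):
  row A: (146, 1, 0)   [1·146 + 0·63 = 146]
  row B: (63, 0, 1)   [0·146 + 1·63 = 63]
  146 = 2·63 + 20   → row C = row A − 2·row B = (20, 1, −2)   [check: 1·146 − 2·63 = 20]
  63 = 3·20 + 3   → row D = row B − 3·row C = (3, −3, 7)   [check: −3·146 + 7·63 = 3]
  20 = 6·3 + 2   → row E = row C − 6·row D = (2, 19, −44)   [check: 19·146 − 44·63 = 2]
  3 = 1·2 + 1   → row F = row D − 1·row E = (1, −22, 51)   [check: −22·146 + 51·63 = 1]
  2 = 2·1 + 0   → remainder 0, stop. gcd = 1 (last nonzero row F).
The gcd is 1, so 63 is invertible mod 146. The last nonzero row gives −22·146 + 51·63 = 1, so t = 51. So 63^(−1) ≡ 51 (mod 146). Verify: 63 · 51 = 3213 ≡ 1 (mod 146). ✓

Final answer: 63^(−1) ≡ 51 (mod 146)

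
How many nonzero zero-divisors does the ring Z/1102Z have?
Z/1102Z has 597 nonzero zero-divisors

In Z/1102Z each nonzero element is either a unit (gcd with 1102 is 1) or a zero-divisor (gcd > 1). The number of units is φ(1102): factorise 1102 = 2 · 19 · 29, so φ(1102) = (2 − 1) · (19 − 1) · (29 − 1) = 1 · 18 · 28 = 504. The nonzero elements number 1102 − 1 = 1101. Hence the nonzero zero-divisors number 1101 − 504 = 597.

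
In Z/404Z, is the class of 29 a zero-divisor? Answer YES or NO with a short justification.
gcd(29, 404) = 1, so 29 is a unit in Z/404Z (it has a multiplicative inverse). A unit cannot be a zero-divisor: if 29·b ≡ 0 then multiplying both sides by 29^(−1) gives b ≡ 0. So 29 is not a zero-divisor.

Final answer: NO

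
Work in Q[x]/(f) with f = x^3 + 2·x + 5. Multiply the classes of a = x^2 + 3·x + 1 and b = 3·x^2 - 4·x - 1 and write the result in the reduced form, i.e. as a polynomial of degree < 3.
First multiply in Q[x] without reducing: a · b = 3·x^4 + 5·x^3 - 10·x^2 - 7·x - 1. Now divide by f(x) = x^3 + 2·x + 5, eliminating the leading term at each step:
  leading term 3·x^4: subtract (3·x)·f(x) = 3·x^4 + 6·x^2 + 15·x, leaving 5·x^3 - 16·x^2 - 22·x - 1
  leading term 5·x^3: subtract (5)·f(x) = 5·x^3 + 10·x + 25, leaving -16·x^2 - 32·x - 26
The degree is now < 3, so this is the remainder. Hence a · b ≡ -16·x^2 - 32·x - 26 in Q[x]/(f).

Final answer: a · b ≡ -16·x^2 - 32·x - 26 (mod f(x))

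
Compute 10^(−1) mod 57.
10^(−1) ≡ 40 (mod 57)

Apply the extended Euclidean algorithm to (57, 10), tracking rows (r, s, t) with s·57 + t·10 = r. Each division r_prev = q·r_cur + r_new produces the new row as (previous row) − q·(current row):
  row A: (57, 1, 0)   [1·57 + 0·10 = 57]
  row B: (10, 0, 1)   [0·57 + 1·10 = 10]
  57 = 5·10 + 7   → row C = row A − 5·row B = (7, 1, −5)   [check: 1·57 − 5·10 = 7]
  10 = 1·7 + 3   → row D = row B − 1·row C = (3, −1, 6)   [check: −1·57 + 6·10 = 3]
  7 = 2·3 + 1   → row E = row C − 2·row D = (1, 3, −17)   [check: 3·57 − 17·10 = 1]
  3 = 3·1 + 0   → remainder 0, stop. gcd = 1 (last nonzero row E).
The gcd is 1, so 10 is invertible mod 57. The last nonzero row gives 3·57 − 17·10 = 1, so t = −17. So 10^(−1) ≡ −17 ≡ 40 (mod 57). Verify: 10 · 40 = 400 ≡ 1 (mod 57). ✓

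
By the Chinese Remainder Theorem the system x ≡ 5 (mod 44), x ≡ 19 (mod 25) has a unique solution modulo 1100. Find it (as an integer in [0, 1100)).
The moduli 44, 25 are pairwise coprime, so by the CRT there is a unique solution mod 44·25 = 1100.
Solve by successive substitution. Start with x ≡ 5 (mod 44).
  Combine with x ≡ 19 (mod 25): write x = 5 + 44·t and require 5 + 44·t ≡ 19 (mod 25), i.e. 44·t ≡ 19 − 5 ≡ 14 (mod 25). Since 44^(−1) ≡ 4 (mod 25) (44 ≡ 19 (mod 25)), t ≡ 4·14 ≡ 6 (mod 25). So x ≡ 5 + 44·6 = 269 (mod 1100).
Unique solution in [0, 1100): x = 269.

Final answer: x ≡ 269 (mod 1100); the representative in [0, 1100) is 269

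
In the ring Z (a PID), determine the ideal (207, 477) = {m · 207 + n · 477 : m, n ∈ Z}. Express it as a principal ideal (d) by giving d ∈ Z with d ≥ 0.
(207, 477) = (9); d = 9

In the PID Z, (a, b) is generated by gcd(a, b). Compute gcd(477, 207) with the extended Euclidean algorithm, tracking rows (r, s, t) with s·477 + t·207 = r:
  row A: (477, 1, 0)   [1·477 + 0·207 = 477]
  row B: (207, 0, 1)   [0·477 + 1·207 = 207]
  477 = 2·207 + 63   → row C = row A − 2·row B = (63, 1, −2)   [check: 1·477 − 2·207 = 63]
  207 = 3·63 + 18   → row D = row B − 3·row C = (18, −3, 7)   [check: −3·477 + 7·207 = 18]
  63 = 3·18 + 9   → row E = row C − 3·row D = (9, 10, −23)   [check: 10·477 − 23·207 = 9]
  18 = 2·9 + 0   → remainder 0, stop. gcd = 9 (last nonzero row E).
So gcd(207, 477) = 9, with Bézout identity 10·477 − 23·207 = 9. Containment (⊇): the Bézout identity exhibits 9 as an element of (207, 477), giving (9) ⊆ (207, 477). Containment (⊆): since 9 | 207 and 9 | 477 (207 = 9·23, 477 = 9·53), every Z-linear combination of 207 and 477 is divisible by 9, so (207, 477) ⊆ (9). Therefore (207, 477) = (9), d = 9.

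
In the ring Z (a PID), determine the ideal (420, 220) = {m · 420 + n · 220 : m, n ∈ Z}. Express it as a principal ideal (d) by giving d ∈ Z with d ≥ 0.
(420, 220) = (20); d = 20

In the PID Z, (a, b) is generated by gcd(a, b). Compute gcd(420, 220) with the extended Euclidean algorithm, tracking rows (r, s, t) with s·420 + t·220 = r:
  row A: (420, 1, 0)   [1·420 + 0·220 = 420]
  row B: (220, 0, 1)   [0·420 + 1·220 = 220]
  420 = 1·220 + 200   → row C = row A − 1·row B = (200, 1, −1)   [check: 1·420 − 1·220 = 200]
  220 = 1·200 + 20   → row D = row B − 1·row C = (20, −1, 2)   [check: −1·420 + 2·220 = 20]
  200 = 10·20 + 0   → remainder 0, stop. gcd = 20 (last nonzero row D).
So gcd(420, 220) = 20, with Bézout identity −1·420 + 2·220 = 20. Containment (⊇): the Bézout identity exhibits 20 as an element of (420, 220), giving (20) ⊆ (420, 220). Containment (⊆): since 20 | 420 and 20 | 220 (420 = 20·21, 220 = 20·11), every Z-linear combination of 420 and 220 is divisible by 20, so (420, 220) ⊆ (20). Therefore (420, 220) = (20), d = 20.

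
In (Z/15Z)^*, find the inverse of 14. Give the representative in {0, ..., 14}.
Apply the extended Euclidean algorithm to (15, 14), tracking rows (r, s, t) with s·15 + t·14 = r. Each division r_prev = q·r_cur + r_new produces the new row as (previous row) − q·(current row):
  row A: (15, 1, 0)   [1·15 + 0·14 = 15]
  row B: (14, 0, 1)   [0·15 + 1·14 = 14]
  15 = 1·14 + 1   → row C = row A − 1·row B = (1, 1, −1)   [check: 1·15 − 1·14 = 1]
  14 = 14·1 + 0   → remainder 0, stop. gcd = 1 (last nonzero row C).
The gcd is 1, so 14 is invertible mod 15. The last nonzero row gives 1·15 − 1·14 = 1, so t = −1. So 14^(−1) ≡ −1 ≡ 14 (mod 15). Verify: 14 · 14 = 196 ≡ 1 (mod 15). ✓

Final answer: 14^(−1) ≡ 14 (mod 15)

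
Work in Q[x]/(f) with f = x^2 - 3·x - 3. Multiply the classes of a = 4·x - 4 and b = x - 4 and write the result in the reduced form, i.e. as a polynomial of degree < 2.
First multiply in Q[x] without reducing: a · b = 4·x^2 - 20·x + 16. Now divide by f(x) = x^2 - 3·x - 3, eliminating the leading term at each step:
  leading term 4·x^2: subtract (4)·f(x) = 4·x^2 - 12·x - 12, leaving 28 - 8·x
The degree is now < 2, so this is the remainder. Hence a · b ≡ 28 - 8·x in Q[x]/(f).

Final answer: a · b ≡ 28 - 8·x (mod f(x))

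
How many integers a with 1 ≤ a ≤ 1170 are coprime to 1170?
288

The number of a ∈ {1, ..., 1170} with gcd(a, 1170) = 1 is by definition Euler's totient φ(1170). φ is multiplicative, with φ(p^e) = p^e − p^(e−1). Factorise 1170 = 2 · 3^2 · 5 · 13. Then
  φ(1170) = (2 − 1) · (3^2 − 3^1) · (5 − 1) · (13 − 1) = 1 · 6 · 4 · 12 = 288.
So there are 288 such integers.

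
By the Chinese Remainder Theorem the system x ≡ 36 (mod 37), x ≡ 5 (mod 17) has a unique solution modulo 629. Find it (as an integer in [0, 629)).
x ≡ 73 (mod 629); the representative in [0, 629) is 73

The moduli 37, 17 are pairwise coprime, so by the CRT there is a unique solution mod 37·17 = 629.
Solve by successive substitution. Start with x ≡ 36 (mod 37).
  Combine with x ≡ 5 (mod 17): write x = 36 + 37·t and require 36 + 37·t ≡ 5 (mod 17), i.e. 37·t ≡ 5 − 36 ≡ 3 (mod 17). Since 37^(−1) ≡ 6 (mod 17) (37 ≡ 3 (mod 17)), t ≡ 6·3 ≡ 1 (mod 17). So x ≡ 36 + 37·1 = 73 (mod 629).
Unique solution in [0, 629): x = 73.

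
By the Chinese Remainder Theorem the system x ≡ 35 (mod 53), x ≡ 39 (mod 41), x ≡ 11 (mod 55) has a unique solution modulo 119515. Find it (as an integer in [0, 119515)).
x ≡ 18161 (mod 119515); the representative in [0, 119515) is 18161

The moduli 53, 41, 55 are pairwise coprime, so by the CRT there is a unique solution mod 53·41·55 = 119515.
Solve by successive substitution. Start with x ≡ 35 (mod 53).
  Combine with x ≡ 39 (mod 41): write x = 35 + 53·t and require 35 + 53·t ≡ 39 (mod 41), i.e. 53·t ≡ 39 − 35 ≡ 4 (mod 41). Since 53^(−1) ≡ 24 (mod 41) (53 ≡ 12 (mod 41)), t ≡ 24·4 ≡ 14 (mod 41). So x ≡ 35 + 53·14 = 777 (mod 2173).
  Combine with x ≡ 11 (mod 55): write x = 777 + 2173·t and require 777 + 2173·t ≡ 11 (mod 55), i.e. 2173·t ≡ 11 − 777 ≡ 4 (mod 55). Since 2173^(−1) ≡ 2 (mod 55) (2173 ≡ 28 (mod 55)), t ≡ 2·4 ≡ 8 (mod 55). So x ≡ 777 + 2173·8 = 18161 (mod 119515).
Unique solution in [0, 119515): x = 18161.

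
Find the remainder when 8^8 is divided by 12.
4

Use repeated squaring. Binary(8) = 1000. Walk through the bits of the exponent 8 left-to-right: at each bit after the leading one, square the running value, then multiply by 8 if the bit is 1 (always reducing mod 12):
  bit 1 = 1 (leading): start with 8.
  bit 2 = 0: square 8^2 = 64 ≡ 4 (mod 12).
  bit 3 = 0: square 4^2 = 16 ≡ 4 (mod 12).
  bit 4 = 0: square 4^2 = 16 ≡ 4 (mod 12).
Final value: 8^8 ≡ 4 (mod 12).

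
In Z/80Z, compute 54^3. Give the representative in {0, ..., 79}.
Use repeated squaring. Binary(3) = 11. Walk through the bits of the exponent 3 left-to-right: at each bit after the leading one, square the running value, then multiply by 54 if the bit is 1 (always reducing mod 80):
  bit 1 = 1 (leading): start with 54.
  bit 2 = 1: square 54^2 = 2916 ≡ 36; bit is 1, so multiply 36·54 = 1944 ≡ 24 (mod 80).
Final value: 54^3 ≡ 24 (mod 80).

Final answer: 24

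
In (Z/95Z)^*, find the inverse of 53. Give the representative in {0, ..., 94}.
Apply the extended Euclidean algorithm to (95, 53), tracking rows (r, s, t) with s·95 + t·53 = r. Each division r_prev = q·r_cur + r_new produces the new row as (previous row) − q·(current row):
  row A: (95, 1, 0)   [1·95 + 0·53 = 95]
  row B: (53, 0, 1)   [0·95 + 1·53 = 53]
  95 = 1·53 + 42   → row C = row A − 1·row B = (42, 1, −1)   [check: 1·95 − 1·53 = 42]
  53 = 1·42 + 11   → row D = row B − 1·row C = (11, −1, 2)   [check: −1·95 + 2·53 = 11]
  42 = 3·11 + 9   → row E = row C − 3·row D = (9, 4, −7)   [check: 4·95 − 7·53 = 9]
  11 = 1·9 + 2   → row F = row D − 1·row E = (2, −5, 9)   [check: −5·95 + 9·53 = 2]
  9 = 4·2 + 1   → row G = row E − 4·row F = (1, 24, −43)   [check: 24·95 − 43·53 = 1]
  2 = 2·1 + 0   → remainder 0, stop. gcd = 1 (last nonzero row G).
The gcd is 1, so 53 is invertible mod 95. The last nonzero row gives 24·95 − 43·53 = 1, so t = −43. So 53^(−1) ≡ −43 ≡ 52 (mod 95). Verify: 53 · 52 = 2756 ≡ 1 (mod 95). ✓

Final answer: 53^(−1) ≡ 52 (mod 95)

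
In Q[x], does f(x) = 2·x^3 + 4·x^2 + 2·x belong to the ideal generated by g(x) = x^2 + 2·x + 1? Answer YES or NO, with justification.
In Q[x] the ideal (g) consists of all multiples of g, so f ∈ (g) iff g | f, i.e. iff the remainder of f on division by g is 0. Divide f by g (g is monic, so eliminate the leading term of the running remainder at each step):
  leading term 2·x^3: subtract (2·x)·g(x) = 2·x^3 + 4·x^2 + 2·x, leaving 0
The remainder is 0, so f(x) = g(x) · h(x) with h(x) = 2·x. Hence g | f, i.e. f ∈ (g).

Final answer: YES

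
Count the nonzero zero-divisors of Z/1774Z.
In Z/1774Z each nonzero element is either a unit (gcd with 1774 is 1) or a zero-divisor (gcd > 1). The number of units is φ(1774): factorise 1774 = 2 · 887, so φ(1774) = (2 − 1) · (887 − 1) = 1 · 886 = 886. The nonzero elements number 1774 − 1 = 1773. Hence the nonzero zero-divisors number 1773 − 886 = 887.

Final answer: Z/1774Z has 887 nonzero zero-divisors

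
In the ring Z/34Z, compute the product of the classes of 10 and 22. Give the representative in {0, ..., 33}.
Both factors are already reduced mod 34. 10 · 22 = 220. Dividing by 34: 220 = 6·34 + 16. So (10 · 22) mod 34 = 16.

Final answer: 16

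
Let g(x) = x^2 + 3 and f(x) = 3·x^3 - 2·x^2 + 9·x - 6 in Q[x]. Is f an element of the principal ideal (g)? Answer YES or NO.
YES

In Q[x] the ideal (g) consists of all multiples of g, so f ∈ (g) iff g | f, i.e. iff the remainder of f on division by g is 0. Divide f by g (g is monic, so eliminate the leading term of the running remainder at each step):
  leading term 3·x^3: subtract (3·x)·g(x) = 3·x^3 + 9·x, leaving -2·x^2 - 6
  leading term -2·x^2: subtract (-2)·g(x) = -2·x^2 - 6, leaving 0
The remainder is 0, so f(x) = g(x) · h(x) with h(x) = 3·x - 2. Hence g | f, i.e. f ∈ (g).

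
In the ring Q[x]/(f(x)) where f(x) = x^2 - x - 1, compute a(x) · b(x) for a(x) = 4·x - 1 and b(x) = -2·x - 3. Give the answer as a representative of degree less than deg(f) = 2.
a · b ≡ -18·x - 5 (mod f(x))

First multiply in Q[x] without reducing: a · b = -8·x^2 - 10·x + 3. Now divide by f(x) = x^2 - x - 1, eliminating the leading term at each step:
  leading term -8·x^2: subtract (-8)·f(x) = -8·x^2 + 8·x + 8, leaving -18·x - 5
The degree is now < 2, so this is the remainder. Hence a · b ≡ -18·x - 5 in Q[x]/(f).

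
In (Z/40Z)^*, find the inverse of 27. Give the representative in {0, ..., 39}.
Apply the extended Euclidean algorithm to (40, 27), tracking rows (r, s, t) with s·40 + t·27 = r. Each division r_prev = q·r_cur + r_new produces the new row as (previous row) − q·(current row):
  row A: (40, 1, 0)   [1·40 + 0·27 = 40]
  row B: (27, 0, 1)   [0·40 + 1·27 = 27]
  40 = 1·27 + 13   → row C = row A − 1·row B = (13, 1, −1)   [check: 1·40 − 1·27 = 13]
  27 = 2·13 + 1   → row D = row B − 2·row C = (1, −2, 3)   [check: −2·40 + 3·27 = 1]
  13 = 13·1 + 0   → remainder 0, stop. gcd = 1 (last nonzero row D).
The gcd is 1, so 27 is invertible mod 40. The last nonzero row gives −2·40 + 3·27 = 1, so t = 3. So 27^(−1) ≡ 3 (mod 40). Verify: 27 · 3 = 81 ≡ 1 (mod 40). ✓

Final answer: 27^(−1) ≡ 3 (mod 40)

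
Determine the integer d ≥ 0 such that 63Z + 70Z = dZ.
In the PID Z, (a, b) is generated by gcd(a, b). Compute gcd(70, 63) with the extended Euclidean algorithm, tracking rows (r, s, t) with s·70 + t·63 = r:
  row A: (70, 1, 0)   [1·70 + 0·63 = 70]
  row B: (63, 0, 1)   [0·70 + 1·63 = 63]
  70 = 1·63 + 7   → row C = row A − 1·row B = (7, 1, −1)   [check: 1·70 − 1·63 = 7]
  63 = 9·7 + 0   → remainder 0, stop. gcd = 7 (last nonzero row C).
So gcd(63, 70) = 7, with Bézout identity 1·70 − 1·63 = 7. Containment (⊇): the Bézout identity exhibits 7 as an element of (63, 70), giving (7) ⊆ (63, 70). Containment (⊆): since 7 | 63 and 7 | 70 (63 = 7·9, 70 = 7·10), every Z-linear combination of 63 and 70 is divisible by 7, so (63, 70) ⊆ (7). Therefore (63, 70) = (7), d = 7.

Final answer: (63, 70) = (7); d = 7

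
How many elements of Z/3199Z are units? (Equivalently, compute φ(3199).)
Z/3199Z has φ(3199) = 2736 units

An element a ∈ Z/3199Z is a unit iff gcd(a, 3199) = 1, so the number of units is φ(3199). φ is multiplicative, with φ(p^e) = p^e − p^(e−1). Factorise 3199 = 7 · 457. Then
  φ(3199) = (7 − 1) · (457 − 1) = 6 · 456 = 2736.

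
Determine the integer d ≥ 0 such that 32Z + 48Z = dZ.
In the PID Z, (a, b) is generated by gcd(a, b). Compute gcd(48, 32) with the extended Euclidean algorithm, tracking rows (r, s, t) with s·48 + t·32 = r:
  row A: (48, 1, 0)   [1·48 + 0·32 = 48]
  row B: (32, 0, 1)   [0·48 + 1·32 = 32]
  48 = 1·32 + 16   → row C = row A − 1·row B = (16, 1, −1)   [check: 1·48 − 1·32 = 16]
  32 = 2·16 + 0   → remainder 0, stop. gcd = 16 (last nonzero row C).
So gcd(32, 48) = 16, with Bézout identity 1·48 − 1·32 = 16. Containment (⊇): the Bézout identity exhibits 16 as an element of (32, 48), giving (16) ⊆ (32, 48). Containment (⊆): since 16 | 32 and 16 | 48 (32 = 16·2, 48 = 16·3), every Z-linear combination of 32 and 48 is divisible by 16, so (32, 48) ⊆ (16). Therefore (32, 48) = (16), d = 16.

Final answer: (32, 48) = (16); d = 16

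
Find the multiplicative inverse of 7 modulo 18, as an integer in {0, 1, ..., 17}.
Apply the extended Euclidean algorithm to (18, 7), tracking rows (r, s, t) with s·18 + t·7 = r. Each division r_prev = q·r_cur + r_new produces the new row as (previous row) − q·(current row):
  row A: (18, 1, 0)   [1·18 + 0·7 = 18]
  row B: (7, 0, 1)   [0·18 + 1·7 = 7]
  18 = 2·7 + 4   → row C = row A − 2·row B = (4, 1, −2)   [check: 1·18 − 2·7 = 4]
  7 = 1·4 + 3   → row D = row B − 1·row C = (3, −1, 3)   [check: −1·18 + 3·7 = 3]
  4 = 1·3 + 1   → row E = row C − 1·row D = (1, 2, −5)   [check: 2·18 − 5·7 = 1]
  3 = 3·1 + 0   → remainder 0, stop. gcd = 1 (last nonzero row E).
The gcd is 1, so 7 is invertible mod 18. The last nonzero row gives 2·18 − 5·7 = 1, so t = −5. So 7^(−1) ≡ −5 ≡ 13 (mod 18). Verify: 7 · 13 = 91 ≡ 1 (mod 18). ✓

Final answer: 7^(−1) ≡ 13 (mod 18)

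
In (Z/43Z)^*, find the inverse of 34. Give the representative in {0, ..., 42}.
Apply the extended Euclidean algorithm to (43, 34), tracking rows (r, s, t) with s·43 + t·34 = r. Each division r_prev = q·r_cur + r_new produces the new row as (previous row) − q·(current row):
  row A: (43, 1, 0)   [1·43 + 0·34 = 43]
  row B: (34, 0, 1)   [0·43 + 1·34 = 34]
  43 = 1·34 + 9   → row C = row A − 1·row B = (9, 1, −1)   [check: 1·43 − 1·34 = 9]
  34 = 3·9 + 7   → row D = row B − 3·row C = (7, −3, 4)   [check: −3·43 + 4·34 = 7]
  9 = 1·7 + 2   → row E = row C − 1·row D = (2, 4, −5)   [check: 4·43 − 5·34 = 2]
  7 = 3·2 + 1   → row F = row D − 3·row E = (1, −15, 19)   [check: −15·43 + 19·34 = 1]
  2 = 2·1 + 0   → remainder 0, stop. gcd = 1 (last nonzero row F).
The gcd is 1, so 34 is invertible mod 43. The last nonzero row gives −15·43 + 19·34 = 1, so t = 19. So 34^(−1) ≡ 19 (mod 43). Verify: 34 · 19 = 646 ≡ 1 (mod 43). ✓

Final answer: 34^(−1) ≡ 19 (mod 43)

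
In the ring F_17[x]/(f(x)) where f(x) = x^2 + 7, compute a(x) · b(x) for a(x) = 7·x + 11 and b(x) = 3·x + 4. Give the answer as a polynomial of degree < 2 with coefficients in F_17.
Multiply as integer polynomials: a · b = 21·x^2 + 61·x + 44. Reducing coefficients mod 17: a · b ≡ 4·x^2 + 10·x + 10. Now divide by f(x) = x^2 + 7 in F_17[x], eliminating the leading term at each step:
  leading term 4·x^2: subtract (4)·f(x) = 4·x^2 + 11, leaving 10·x + 16 (coefficients mod 17)
The degree is now < 2, so this is the remainder. Hence a · b ≡ 10·x + 16 in F_17[x]/(f).

Final answer: a · b ≡ 10·x + 16 (mod f(x))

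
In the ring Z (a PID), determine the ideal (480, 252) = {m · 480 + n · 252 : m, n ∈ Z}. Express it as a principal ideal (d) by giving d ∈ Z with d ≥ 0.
(480, 252) = (12); d = 12

In the PID Z, (a, b) is generated by gcd(a, b). Compute gcd(480, 252) with the extended Euclidean algorithm, tracking rows (r, s, t) with s·480 + t·252 = r:
  row A: (480, 1, 0)   [1·480 + 0·252 = 480]
  row B: (252, 0, 1)   [0·480 + 1·252 = 252]
  480 = 1·252 + 228   → row C = row A − 1·row B = (228, 1, −1)   [check: 1·480 − 1·252 = 228]
  252 = 1·228 + 24   → row D = row B − 1·row C = (24, −1, 2)   [check: −1·480 + 2·252 = 24]
  228 = 9·24 + 12   → row E = row C − 9·row D = (12, 10, −19)   [check: 10·480 − 19·252 = 12]
  24 = 2·12 + 0   → remainder 0, stop. gcd = 12 (last nonzero row E).
So gcd(480, 252) = 12, with Bézout identity 10·480 − 19·252 = 12. Containment (⊇): the Bézout identity exhibits 12 as an element of (480, 252), giving (12) ⊆ (480, 252). Containment (⊆): since 12 | 480 and 12 | 252 (480 = 12·40, 252 = 12·21), every Z-linear combination of 480 and 252 is divisible by 12, so (480, 252) ⊆ (12). Therefore (480, 252) = (12), d = 12.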